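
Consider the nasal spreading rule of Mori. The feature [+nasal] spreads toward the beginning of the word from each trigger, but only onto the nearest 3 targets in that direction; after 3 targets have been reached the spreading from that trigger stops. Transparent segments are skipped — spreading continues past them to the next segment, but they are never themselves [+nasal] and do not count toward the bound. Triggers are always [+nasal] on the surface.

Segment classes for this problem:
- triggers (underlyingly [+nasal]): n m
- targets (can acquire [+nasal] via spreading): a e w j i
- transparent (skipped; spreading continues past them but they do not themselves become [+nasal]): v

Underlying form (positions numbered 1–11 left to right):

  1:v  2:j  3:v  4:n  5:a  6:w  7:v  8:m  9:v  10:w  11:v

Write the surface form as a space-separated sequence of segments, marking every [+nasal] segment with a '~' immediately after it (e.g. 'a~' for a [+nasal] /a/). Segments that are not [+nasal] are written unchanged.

From /n/ at 4 leftward: 3 /v/ transparent; 2 /j/ → [+nasal]; 1 /v/ transparent; word edge.
From /m/ at 8 leftward: 7 /v/ transparent; 6 /w/ → [+nasal]; 5 /a/ → [+nasal]; 4 /n/ is itself a trigger — this domain ends here.
Target with no active source: position 10 stays [-nasal].
[+nasal] positions on the surface: 2 4 5 6 8.

v j~ v n~ a~ w~ v m~ v w v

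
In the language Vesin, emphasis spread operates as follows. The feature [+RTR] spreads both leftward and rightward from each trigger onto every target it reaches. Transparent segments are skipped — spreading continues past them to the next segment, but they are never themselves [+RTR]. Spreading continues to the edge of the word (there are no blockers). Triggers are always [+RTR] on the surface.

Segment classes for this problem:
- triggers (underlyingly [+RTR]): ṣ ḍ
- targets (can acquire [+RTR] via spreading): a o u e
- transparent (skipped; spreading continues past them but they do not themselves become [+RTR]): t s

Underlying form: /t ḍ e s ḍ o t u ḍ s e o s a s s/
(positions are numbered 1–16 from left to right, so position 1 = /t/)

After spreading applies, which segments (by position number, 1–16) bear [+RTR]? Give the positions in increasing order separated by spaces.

From /ḍ/ at 2 rightward: 3 /e/ → [+RTR]; 4 /s/ transparent; 5 /ḍ/ is itself a trigger — this domain ends here.
From /ḍ/ at 2 leftward: 1 /t/ transparent; word edge.
From /ḍ/ at 5 rightward: 6 /o/ → [+RTR]; 7 /t/ transparent; 8 /u/ → [+RTR]; 9 /ḍ/ is itself a trigger — this domain ends here.
From /ḍ/ at 5 leftward: 4 /s/ transparent; 3 /e/ → [+RTR]; 2 /ḍ/ is itself a trigger — this domain ends here.
From /ḍ/ at 9 rightward: 10 /s/ transparent; 11 /e/ → [+RTR]; 12 /o/ → [+RTR]; 13 /s/ transparent; 14 /a/ → [+RTR]; 15 /s/ transparent; 16 /s/ transparent; word edge.
From /ḍ/ at 9 leftward: 8 /u/ → [+RTR]; 7 /t/ transparent; 6 /o/ → [+RTR]; 5 /ḍ/ is itself a trigger — this domain ends here.

2 3 5 6 8 9 11 12 14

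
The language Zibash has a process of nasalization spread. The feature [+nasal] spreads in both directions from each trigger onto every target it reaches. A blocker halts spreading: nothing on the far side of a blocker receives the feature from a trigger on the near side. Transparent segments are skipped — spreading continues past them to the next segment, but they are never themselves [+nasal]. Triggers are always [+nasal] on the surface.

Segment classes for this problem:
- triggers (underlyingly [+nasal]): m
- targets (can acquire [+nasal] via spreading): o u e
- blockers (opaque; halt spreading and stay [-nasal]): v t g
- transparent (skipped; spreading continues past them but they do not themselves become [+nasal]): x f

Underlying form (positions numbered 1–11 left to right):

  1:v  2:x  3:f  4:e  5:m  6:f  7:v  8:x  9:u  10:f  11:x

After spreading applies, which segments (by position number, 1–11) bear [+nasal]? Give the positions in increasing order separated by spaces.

4 5

From /m/ at 5 rightward: 6 /f/ transparent; 7 /v/ blocks.
From /m/ at 5 leftward: 4 /e/ → [+nasal]; 3 /f/ transparent; 2 /x/ transparent; 1 /v/ blocks.
Target with no active source: position 9 stays [-nasal].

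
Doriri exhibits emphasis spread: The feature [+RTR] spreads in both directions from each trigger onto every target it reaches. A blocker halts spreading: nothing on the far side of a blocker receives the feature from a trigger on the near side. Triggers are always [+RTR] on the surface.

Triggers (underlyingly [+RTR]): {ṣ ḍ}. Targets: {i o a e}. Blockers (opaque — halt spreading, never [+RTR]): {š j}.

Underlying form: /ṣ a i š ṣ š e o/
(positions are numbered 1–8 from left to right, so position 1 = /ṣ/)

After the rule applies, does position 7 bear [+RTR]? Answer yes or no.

From /ṣ/ at 1 rightward: 2 /a/ → [+RTR]; 3 /i/ → [+RTR]; 4 /š/ blocks.
From /ṣ/ at 1 leftward: word edge.
From /ṣ/ at 5 rightward: 6 /š/ blocks.
From /ṣ/ at 5 leftward: 4 /š/ blocks.
Targets with no active source: positions 7 8 stay [-emphatic].
[+RTR] positions on the surface: 1 2 3 5.

no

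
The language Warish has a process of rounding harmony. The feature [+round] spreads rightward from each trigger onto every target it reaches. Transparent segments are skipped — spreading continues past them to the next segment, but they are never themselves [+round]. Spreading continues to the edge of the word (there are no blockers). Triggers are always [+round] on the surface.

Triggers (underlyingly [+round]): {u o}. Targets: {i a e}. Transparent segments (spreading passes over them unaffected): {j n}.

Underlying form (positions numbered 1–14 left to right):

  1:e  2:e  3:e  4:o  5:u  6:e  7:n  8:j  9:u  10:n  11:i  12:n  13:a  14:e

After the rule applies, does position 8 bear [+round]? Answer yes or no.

From /o/ at 4 rightward: 5 /u/ is itself a trigger — this domain ends here.
From /u/ at 5 rightward: 6 /e/ → [+round]; 7 /n/ transparent; 8 /j/ transparent; 9 /u/ is itself a trigger — this domain ends here.
From /u/ at 9 rightward: 10 /n/ transparent; 11 /i/ → [+round]; 12 /n/ transparent; 13 /a/ → [+round]; 14 /e/ → [+round]; word edge.
Targets with no active source: positions 1 2 3 stay [-round].
[+round] positions on the surface: 4 5 6 9 11 13 14.

no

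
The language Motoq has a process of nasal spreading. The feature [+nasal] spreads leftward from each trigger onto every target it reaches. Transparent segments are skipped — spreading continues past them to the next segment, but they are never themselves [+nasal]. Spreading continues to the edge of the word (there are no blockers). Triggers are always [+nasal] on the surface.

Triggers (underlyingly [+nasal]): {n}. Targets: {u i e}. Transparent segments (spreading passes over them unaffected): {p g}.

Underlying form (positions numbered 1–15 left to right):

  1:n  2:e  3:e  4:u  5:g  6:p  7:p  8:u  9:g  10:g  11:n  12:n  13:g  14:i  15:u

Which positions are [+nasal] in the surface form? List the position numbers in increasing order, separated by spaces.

From /n/ at 1 leftward: word edge.
From /n/ at 11 leftward: 10 /g/ transparent; 9 /g/ transparent; 8 /u/ → [+nasal]; 7 /p/ transparent; 6 /p/ transparent; 5 /g/ transparent; 4 /u/ → [+nasal]; 3 /e/ → [+nasal]; 2 /e/ → [+nasal]; 1 /n/ is itself a trigger — this domain ends here.
From /n/ at 12 leftward: 11 /n/ is itself a trigger — this domain ends here.
Targets with no active source: positions 14 15 stay [-nasal].

1 2 3 4 8 11 12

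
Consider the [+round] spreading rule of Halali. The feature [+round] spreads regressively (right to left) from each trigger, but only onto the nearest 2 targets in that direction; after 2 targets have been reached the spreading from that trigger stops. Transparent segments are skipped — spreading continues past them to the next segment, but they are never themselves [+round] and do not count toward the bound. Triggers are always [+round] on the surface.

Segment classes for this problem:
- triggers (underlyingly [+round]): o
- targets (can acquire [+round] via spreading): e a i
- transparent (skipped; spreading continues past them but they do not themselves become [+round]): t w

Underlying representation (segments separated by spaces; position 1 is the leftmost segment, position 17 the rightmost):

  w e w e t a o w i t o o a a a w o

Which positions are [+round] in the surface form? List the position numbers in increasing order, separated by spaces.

From /o/ at 7 leftward: 6 /a/ → [+round]; 5 /t/ transparent; 4 /e/ → [+round]; bound reached.
From /o/ at 11 leftward: 10 /t/ transparent; 9 /i/ → [+round]; 8 /w/ transparent; 7 /o/ is itself a trigger — this domain ends here.
From /o/ at 12 leftward: 11 /o/ is itself a trigger — this domain ends here.
From /o/ at 17 leftward: 16 /w/ transparent; 15 /a/ → [+round]; 14 /a/ → [+round]; bound reached.
Targets with no active source: positions 2 13 stay [-round].

4 6 7 9 11 12 14 15 17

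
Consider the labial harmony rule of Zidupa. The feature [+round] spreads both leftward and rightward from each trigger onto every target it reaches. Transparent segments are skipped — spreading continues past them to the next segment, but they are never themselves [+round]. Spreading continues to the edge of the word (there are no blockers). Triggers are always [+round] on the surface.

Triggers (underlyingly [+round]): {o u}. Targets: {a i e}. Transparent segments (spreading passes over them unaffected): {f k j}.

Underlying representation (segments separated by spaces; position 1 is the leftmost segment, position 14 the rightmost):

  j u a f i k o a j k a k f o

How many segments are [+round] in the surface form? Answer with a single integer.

7

From /u/ at 2 rightward: 3 /a/ → [+round]; 4 /f/ transparent; 5 /i/ → [+round]; 6 /k/ transparent; 7 /o/ is itself a trigger — this domain ends here.
From /u/ at 2 leftward: 1 /j/ transparent; word edge.
From /o/ at 7 rightward: 8 /a/ → [+round]; 9 /j/ transparent; 10 /k/ transparent; 11 /a/ → [+round]; 12 /k/ transparent; 13 /f/ transparent; 14 /o/ is itself a trigger — this domain ends here.
From /o/ at 7 leftward: 6 /k/ transparent; 5 /i/ → [+round]; 4 /f/ transparent; 3 /a/ → [+round]; 2 /u/ is itself a trigger — this domain ends here.
From /o/ at 14 rightward: word edge.
From /o/ at 14 leftward: 13 /f/ transparent; 12 /k/ transparent; 11 /a/ → [+round]; 10 /k/ transparent; 9 /j/ transparent; 8 /a/ → [+round]; 7 /o/ is itself a trigger — this domain ends here.
[+round] positions on the surface: 2 3 5 7 8 11 14.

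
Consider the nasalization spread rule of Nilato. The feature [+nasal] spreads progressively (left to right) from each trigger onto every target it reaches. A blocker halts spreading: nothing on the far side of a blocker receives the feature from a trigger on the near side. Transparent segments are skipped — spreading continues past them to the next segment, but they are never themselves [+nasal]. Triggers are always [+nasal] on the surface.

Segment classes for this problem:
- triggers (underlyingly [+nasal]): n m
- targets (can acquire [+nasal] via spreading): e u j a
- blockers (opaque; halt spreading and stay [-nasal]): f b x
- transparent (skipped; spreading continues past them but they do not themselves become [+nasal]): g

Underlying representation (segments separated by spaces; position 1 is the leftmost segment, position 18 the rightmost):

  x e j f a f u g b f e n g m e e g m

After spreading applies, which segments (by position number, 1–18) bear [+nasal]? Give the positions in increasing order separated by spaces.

12 14 15 16 18

From /n/ at 12 rightward: 13 /g/ transparent; 14 /m/ is itself a trigger — this domain ends here.
From /m/ at 14 rightward: 15 /e/ → [+nasal]; 16 /e/ → [+nasal]; 17 /g/ transparent; 18 /m/ is itself a trigger — this domain ends here.
From /m/ at 18 rightward: word edge.
Targets with no active source: positions 2 3 5 7 11 stay [-nasal].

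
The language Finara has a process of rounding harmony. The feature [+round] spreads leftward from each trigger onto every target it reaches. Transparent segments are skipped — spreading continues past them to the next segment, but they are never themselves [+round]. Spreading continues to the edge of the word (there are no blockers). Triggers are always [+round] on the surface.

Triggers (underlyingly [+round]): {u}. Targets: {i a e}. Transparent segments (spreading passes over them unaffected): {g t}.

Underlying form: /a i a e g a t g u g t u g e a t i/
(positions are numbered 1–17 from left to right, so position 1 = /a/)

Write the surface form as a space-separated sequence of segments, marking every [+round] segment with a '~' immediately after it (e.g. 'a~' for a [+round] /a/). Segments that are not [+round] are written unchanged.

a~ i~ a~ e~ g a~ t g u~ g t u~ g e a t i

From /u/ at 9 leftward: 8 /g/ transparent; 7 /t/ transparent; 6 /a/ → [+round]; 5 /g/ transparent; 4 /e/ → [+round]; 3 /a/ → [+round]; 2 /i/ → [+round]; 1 /a/ → [+round]; word edge.
From /u/ at 12 leftward: 11 /t/ transparent; 10 /g/ transparent; 9 /u/ is itself a trigger — this domain ends here.
Targets with no active source: positions 14 15 17 stay [-round].
[+round] positions on the surface: 1 2 3 4 6 9 12.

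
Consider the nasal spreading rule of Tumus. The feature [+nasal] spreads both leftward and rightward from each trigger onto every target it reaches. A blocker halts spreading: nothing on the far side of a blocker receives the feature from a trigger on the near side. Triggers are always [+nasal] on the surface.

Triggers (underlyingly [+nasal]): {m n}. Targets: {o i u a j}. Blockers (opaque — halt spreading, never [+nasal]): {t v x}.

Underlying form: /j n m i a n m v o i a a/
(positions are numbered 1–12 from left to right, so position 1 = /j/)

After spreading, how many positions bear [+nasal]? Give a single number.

From /n/ at 2 rightward: 3 /m/ is itself a trigger — this domain ends here.
From /n/ at 2 leftward: 1 /j/ → [+nasal]; word edge.
From /m/ at 3 rightward: 4 /i/ → [+nasal]; 5 /a/ → [+nasal]; 6 /n/ is itself a trigger — this domain ends here.
From /m/ at 3 leftward: 2 /n/ is itself a trigger — this domain ends here.
From /n/ at 6 rightward: 7 /m/ is itself a trigger — this domain ends here.
From /n/ at 6 leftward: 5 /a/ → [+nasal]; 4 /i/ → [+nasal]; 3 /m/ is itself a trigger — this domain ends here.
From /m/ at 7 rightward: 8 /v/ blocks.
From /m/ at 7 leftward: 6 /n/ is itself a trigger — this domain ends here.
Targets with no active source: positions 9 10 11 12 stay [-nasal].
[+nasal] positions on the surface: 1 2 3 4 5 6 7.

7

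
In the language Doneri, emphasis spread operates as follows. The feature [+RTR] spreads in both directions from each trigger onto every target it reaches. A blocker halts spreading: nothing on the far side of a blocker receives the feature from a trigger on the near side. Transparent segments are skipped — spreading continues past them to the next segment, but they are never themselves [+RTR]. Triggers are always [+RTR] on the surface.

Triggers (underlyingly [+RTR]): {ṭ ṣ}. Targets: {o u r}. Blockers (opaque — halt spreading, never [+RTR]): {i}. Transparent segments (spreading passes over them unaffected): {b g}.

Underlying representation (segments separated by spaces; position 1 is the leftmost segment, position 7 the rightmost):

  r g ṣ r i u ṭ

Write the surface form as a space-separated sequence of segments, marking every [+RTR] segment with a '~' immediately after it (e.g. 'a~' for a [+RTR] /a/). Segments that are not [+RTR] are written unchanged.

r~ g ṣ~ r~ i u~ ṭ~

From /ṣ/ at 3 rightward: 4 /r/ → [+RTR]; 5 /i/ blocks.
From /ṣ/ at 3 leftward: 2 /g/ transparent; 1 /r/ → [+RTR]; word edge.
From /ṭ/ at 7 rightward: word edge.
From /ṭ/ at 7 leftward: 6 /u/ → [+RTR]; 5 /i/ blocks.
[+RTR] positions on the surface: 1 3 4 6 7.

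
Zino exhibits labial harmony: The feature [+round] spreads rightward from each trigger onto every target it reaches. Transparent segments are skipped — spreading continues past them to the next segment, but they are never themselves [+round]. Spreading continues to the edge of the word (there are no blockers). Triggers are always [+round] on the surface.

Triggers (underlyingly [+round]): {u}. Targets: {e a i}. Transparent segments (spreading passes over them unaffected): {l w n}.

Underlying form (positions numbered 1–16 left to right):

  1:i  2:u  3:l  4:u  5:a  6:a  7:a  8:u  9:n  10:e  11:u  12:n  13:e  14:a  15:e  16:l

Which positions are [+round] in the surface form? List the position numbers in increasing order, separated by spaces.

From /u/ at 2 rightward: 3 /l/ transparent; 4 /u/ is itself a trigger — this domain ends here.
From /u/ at 4 rightward: 5 /a/ → [+round]; 6 /a/ → [+round]; 7 /a/ → [+round]; 8 /u/ is itself a trigger — this domain ends here.
From /u/ at 8 rightward: 9 /n/ transparent; 10 /e/ → [+round]; 11 /u/ is itself a trigger — this domain ends here.
From /u/ at 11 rightward: 12 /n/ transparent; 13 /e/ → [+round]; 14 /a/ → [+round]; 15 /e/ → [+round]; 16 /l/ transparent; word edge.
Target with no active source: position 1 stays [-round].

2 4 5 6 7 8 10 11 13 14 15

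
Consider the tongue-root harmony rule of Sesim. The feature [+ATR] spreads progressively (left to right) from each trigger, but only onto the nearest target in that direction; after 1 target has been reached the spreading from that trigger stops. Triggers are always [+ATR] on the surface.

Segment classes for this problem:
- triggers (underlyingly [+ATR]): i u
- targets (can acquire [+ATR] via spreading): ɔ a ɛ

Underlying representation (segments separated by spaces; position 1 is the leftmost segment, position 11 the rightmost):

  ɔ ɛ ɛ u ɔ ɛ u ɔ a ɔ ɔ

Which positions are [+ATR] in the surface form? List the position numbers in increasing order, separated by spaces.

4 5 7 8

From /u/ at 4 rightward: 5 /ɔ/ → [+ATR]; bound reached.
From /u/ at 7 rightward: 8 /ɔ/ → [+ATR]; bound reached.
Targets with no active source: positions 1 2 3 6 9 10 11 stay [-ATR].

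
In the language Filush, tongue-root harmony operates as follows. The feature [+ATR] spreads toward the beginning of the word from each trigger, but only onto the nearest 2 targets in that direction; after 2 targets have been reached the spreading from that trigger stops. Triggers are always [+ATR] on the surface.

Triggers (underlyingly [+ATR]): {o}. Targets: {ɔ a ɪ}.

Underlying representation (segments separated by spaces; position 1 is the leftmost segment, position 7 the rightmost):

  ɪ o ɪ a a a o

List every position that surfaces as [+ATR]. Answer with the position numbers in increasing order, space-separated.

From /o/ at 2 leftward: 1 /ɪ/ → [+ATR]; word edge.
From /o/ at 7 leftward: 6 /a/ → [+ATR]; 5 /a/ → [+ATR]; bound reached.
Targets with no active source: positions 3 4 stay [-ATR].

1 2 5 6 7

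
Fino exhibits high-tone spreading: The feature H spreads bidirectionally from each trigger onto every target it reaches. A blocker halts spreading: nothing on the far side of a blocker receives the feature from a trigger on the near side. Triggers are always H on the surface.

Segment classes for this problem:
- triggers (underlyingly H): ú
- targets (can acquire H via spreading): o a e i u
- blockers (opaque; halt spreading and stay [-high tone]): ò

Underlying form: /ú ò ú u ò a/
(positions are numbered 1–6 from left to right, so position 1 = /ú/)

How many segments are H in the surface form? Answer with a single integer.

3

From /ú/ at 1 rightward: 2 /ò/ blocks.
From /ú/ at 1 leftward: word edge.
From /ú/ at 3 rightward: 4 /u/ → H; 5 /ò/ blocks.
From /ú/ at 3 leftward: 2 /ò/ blocks.
Target with no active source: position 6 stays [-high tone].
H positions on the surface: 1 3 4.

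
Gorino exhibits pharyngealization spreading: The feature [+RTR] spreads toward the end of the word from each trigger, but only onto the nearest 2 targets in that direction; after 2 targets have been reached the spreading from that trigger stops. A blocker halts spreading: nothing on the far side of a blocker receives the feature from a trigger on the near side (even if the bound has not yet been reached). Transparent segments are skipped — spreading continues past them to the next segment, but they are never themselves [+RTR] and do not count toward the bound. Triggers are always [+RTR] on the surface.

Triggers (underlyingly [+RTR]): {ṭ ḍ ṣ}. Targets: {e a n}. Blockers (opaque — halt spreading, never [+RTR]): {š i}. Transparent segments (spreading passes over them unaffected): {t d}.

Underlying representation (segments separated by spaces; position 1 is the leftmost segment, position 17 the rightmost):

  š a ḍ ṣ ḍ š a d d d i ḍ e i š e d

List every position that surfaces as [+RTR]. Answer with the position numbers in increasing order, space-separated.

3 4 5 12 13

From /ḍ/ at 3 rightward: 4 /ṣ/ is itself a trigger — this domain ends here.
From /ṣ/ at 4 rightward: 5 /ḍ/ is itself a trigger — this domain ends here.
From /ḍ/ at 5 rightward: 6 /š/ blocks.
From /ḍ/ at 12 rightward: 13 /e/ → [+RTR]; 14 /i/ blocks.
Targets with no active source: positions 2 7 16 stay [-emphatic].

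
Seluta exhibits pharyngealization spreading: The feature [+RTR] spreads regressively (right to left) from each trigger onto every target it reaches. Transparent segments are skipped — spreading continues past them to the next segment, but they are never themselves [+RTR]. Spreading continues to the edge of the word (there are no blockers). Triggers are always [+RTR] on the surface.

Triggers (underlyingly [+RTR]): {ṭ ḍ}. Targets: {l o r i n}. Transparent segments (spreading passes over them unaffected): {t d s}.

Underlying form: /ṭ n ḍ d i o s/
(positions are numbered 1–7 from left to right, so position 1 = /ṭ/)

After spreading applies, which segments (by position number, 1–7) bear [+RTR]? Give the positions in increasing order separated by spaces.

1 2 3

From /ṭ/ at 1 leftward: word edge.
From /ḍ/ at 3 leftward: 2 /n/ → [+RTR]; 1 /ṭ/ is itself a trigger — this domain ends here.
Targets with no active source: positions 5 6 stay [-emphatic].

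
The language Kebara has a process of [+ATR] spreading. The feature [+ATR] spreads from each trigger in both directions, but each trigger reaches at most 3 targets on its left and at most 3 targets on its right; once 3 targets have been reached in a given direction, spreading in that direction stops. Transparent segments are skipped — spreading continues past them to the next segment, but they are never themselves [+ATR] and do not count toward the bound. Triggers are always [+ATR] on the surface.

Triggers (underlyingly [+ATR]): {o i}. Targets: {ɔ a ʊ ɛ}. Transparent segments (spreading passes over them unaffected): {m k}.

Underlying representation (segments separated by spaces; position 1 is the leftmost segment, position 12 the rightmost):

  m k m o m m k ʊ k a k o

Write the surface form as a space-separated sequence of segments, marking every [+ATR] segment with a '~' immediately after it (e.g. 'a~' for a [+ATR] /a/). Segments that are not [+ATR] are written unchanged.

m k m o~ m m k ʊ~ k a~ k o~

From /o/ at 4 rightward: 5 /m/ transparent; 6 /m/ transparent; 7 /k/ transparent; 8 /ʊ/ → [+ATR]; 9 /k/ transparent; 10 /a/ → [+ATR]; 11 /k/ transparent; 12 /o/ is itself a trigger — this domain ends here.
From /o/ at 4 leftward: 3 /m/ transparent; 2 /k/ transparent; 1 /m/ transparent; word edge.
From /o/ at 12 rightward: word edge.
From /o/ at 12 leftward: 11 /k/ transparent; 10 /a/ → [+ATR]; 9 /k/ transparent; 8 /ʊ/ → [+ATR]; 7 /k/ transparent; 6 /m/ transparent; 5 /m/ transparent; 4 /o/ is itself a trigger — this domain ends here.
[+ATR] positions on the surface: 4 8 10 12.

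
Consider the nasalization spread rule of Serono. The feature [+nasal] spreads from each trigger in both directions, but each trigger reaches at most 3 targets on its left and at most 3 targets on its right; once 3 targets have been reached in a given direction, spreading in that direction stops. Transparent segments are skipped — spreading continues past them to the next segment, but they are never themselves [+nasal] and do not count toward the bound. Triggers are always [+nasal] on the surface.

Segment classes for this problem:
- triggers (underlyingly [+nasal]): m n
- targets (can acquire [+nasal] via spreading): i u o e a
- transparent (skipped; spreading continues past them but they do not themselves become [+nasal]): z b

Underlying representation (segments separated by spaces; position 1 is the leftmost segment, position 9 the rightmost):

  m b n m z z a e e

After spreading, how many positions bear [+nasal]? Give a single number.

From /m/ at 1 rightward: 2 /b/ transparent; 3 /n/ is itself a trigger — this domain ends here.
From /m/ at 1 leftward: word edge.
From /n/ at 3 rightward: 4 /m/ is itself a trigger — this domain ends here.
From /n/ at 3 leftward: 2 /b/ transparent; 1 /m/ is itself a trigger — this domain ends here.
From /m/ at 4 rightward: 5 /z/ transparent; 6 /z/ transparent; 7 /a/ → [+nasal]; 8 /e/ → [+nasal]; 9 /e/ → [+nasal]; bound reached.
From /m/ at 4 leftward: 3 /n/ is itself a trigger — this domain ends here.
[+nasal] positions on the surface: 1 3 4 7 8 9.

6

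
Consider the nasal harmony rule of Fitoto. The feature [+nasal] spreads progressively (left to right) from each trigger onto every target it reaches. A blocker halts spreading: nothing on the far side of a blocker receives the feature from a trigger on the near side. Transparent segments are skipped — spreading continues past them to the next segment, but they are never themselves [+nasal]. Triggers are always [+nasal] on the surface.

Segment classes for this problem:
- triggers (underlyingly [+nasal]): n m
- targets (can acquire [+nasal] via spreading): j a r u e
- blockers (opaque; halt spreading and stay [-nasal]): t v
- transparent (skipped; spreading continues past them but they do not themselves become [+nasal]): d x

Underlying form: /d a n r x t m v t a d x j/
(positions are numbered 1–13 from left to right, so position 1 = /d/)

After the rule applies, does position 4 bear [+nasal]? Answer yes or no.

yes

From /n/ at 3 rightward: 4 /r/ → [+nasal]; 5 /x/ transparent; 6 /t/ blocks.
From /m/ at 7 rightward: 8 /v/ blocks.
Targets with no active source: positions 2 10 13 stay [-nasal].
[+nasal] positions on the surface: 3 4 7.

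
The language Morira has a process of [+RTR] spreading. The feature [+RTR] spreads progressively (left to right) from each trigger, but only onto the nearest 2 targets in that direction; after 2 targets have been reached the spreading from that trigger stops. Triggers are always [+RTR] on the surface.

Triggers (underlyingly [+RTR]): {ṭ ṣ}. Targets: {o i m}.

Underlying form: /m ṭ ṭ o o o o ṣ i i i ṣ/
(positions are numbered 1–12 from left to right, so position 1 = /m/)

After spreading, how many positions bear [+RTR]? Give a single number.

8

From /ṭ/ at 2 rightward: 3 /ṭ/ is itself a trigger — this domain ends here.
From /ṭ/ at 3 rightward: 4 /o/ → [+RTR]; 5 /o/ → [+RTR]; bound reached.
From /ṣ/ at 8 rightward: 9 /i/ → [+RTR]; 10 /i/ → [+RTR]; bound reached.
From /ṣ/ at 12 rightward: word edge.
Targets with no active source: positions 1 6 7 11 stay [-emphatic].
[+RTR] positions on the surface: 2 3 4 5 8 9 10 12.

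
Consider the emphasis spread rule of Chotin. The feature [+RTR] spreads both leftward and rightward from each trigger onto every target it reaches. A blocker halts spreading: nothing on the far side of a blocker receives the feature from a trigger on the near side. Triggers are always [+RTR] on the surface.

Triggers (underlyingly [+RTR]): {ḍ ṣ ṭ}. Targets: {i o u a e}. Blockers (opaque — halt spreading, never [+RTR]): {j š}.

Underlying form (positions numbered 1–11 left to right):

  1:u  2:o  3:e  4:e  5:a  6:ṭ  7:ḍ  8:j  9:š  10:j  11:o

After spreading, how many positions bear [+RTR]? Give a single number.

From /ṭ/ at 6 rightward: 7 /ḍ/ is itself a trigger — this domain ends here.
From /ṭ/ at 6 leftward: 5 /a/ → [+RTR]; 4 /e/ → [+RTR]; 3 /e/ → [+RTR]; 2 /o/ → [+RTR]; 1 /u/ → [+RTR]; word edge.
From /ḍ/ at 7 rightward: 8 /j/ blocks.
From /ḍ/ at 7 leftward: 6 /ṭ/ is itself a trigger — this domain ends here.
Target with no active source: position 11 stays [-emphatic].
[+RTR] positions on the surface: 1 2 3 4 5 6 7.

7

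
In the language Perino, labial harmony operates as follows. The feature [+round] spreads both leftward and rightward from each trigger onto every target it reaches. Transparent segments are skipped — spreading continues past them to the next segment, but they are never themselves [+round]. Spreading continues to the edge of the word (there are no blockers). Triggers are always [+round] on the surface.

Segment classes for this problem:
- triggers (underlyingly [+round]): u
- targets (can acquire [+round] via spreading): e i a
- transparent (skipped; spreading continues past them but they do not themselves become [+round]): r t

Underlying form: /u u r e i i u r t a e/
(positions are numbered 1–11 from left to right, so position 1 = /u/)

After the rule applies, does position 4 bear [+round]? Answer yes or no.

yes

From /u/ at 1 rightward: 2 /u/ is itself a trigger — this domain ends here.
From /u/ at 1 leftward: word edge.
From /u/ at 2 rightward: 3 /r/ transparent; 4 /e/ → [+round]; 5 /i/ → [+round]; 6 /i/ → [+round]; 7 /u/ is itself a trigger — this domain ends here.
From /u/ at 2 leftward: 1 /u/ is itself a trigger — this domain ends here.
From /u/ at 7 rightward: 8 /r/ transparent; 9 /t/ transparent; 10 /a/ → [+round]; 11 /e/ → [+round]; word edge.
From /u/ at 7 leftward: 6 /i/ → [+round]; 5 /i/ → [+round]; 4 /e/ → [+round]; 3 /r/ transparent; 2 /u/ is itself a trigger — this domain ends here.
[+round] positions on the surface: 1 2 4 5 6 7 10 11.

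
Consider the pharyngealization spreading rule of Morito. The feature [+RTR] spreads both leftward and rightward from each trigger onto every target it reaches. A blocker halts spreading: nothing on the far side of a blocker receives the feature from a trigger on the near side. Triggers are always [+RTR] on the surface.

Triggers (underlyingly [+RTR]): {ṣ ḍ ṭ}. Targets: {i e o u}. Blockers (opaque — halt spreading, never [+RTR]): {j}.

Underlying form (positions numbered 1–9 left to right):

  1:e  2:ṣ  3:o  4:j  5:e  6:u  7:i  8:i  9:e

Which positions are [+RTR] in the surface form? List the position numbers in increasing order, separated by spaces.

From /ṣ/ at 2 rightward: 3 /o/ → [+RTR]; 4 /j/ blocks.
From /ṣ/ at 2 leftward: 1 /e/ → [+RTR]; word edge.
Targets with no active source: positions 5 6 7 8 9 stay [-emphatic].

1 2 3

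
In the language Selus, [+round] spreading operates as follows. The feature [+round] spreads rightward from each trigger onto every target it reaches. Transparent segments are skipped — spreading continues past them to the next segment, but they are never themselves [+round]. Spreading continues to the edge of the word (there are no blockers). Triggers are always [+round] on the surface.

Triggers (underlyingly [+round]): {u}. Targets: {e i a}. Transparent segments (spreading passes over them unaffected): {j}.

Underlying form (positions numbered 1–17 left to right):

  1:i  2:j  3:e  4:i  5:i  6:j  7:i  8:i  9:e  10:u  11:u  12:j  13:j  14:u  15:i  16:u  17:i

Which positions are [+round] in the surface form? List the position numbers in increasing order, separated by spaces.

10 11 14 15 16 17

From /u/ at 10 rightward: 11 /u/ is itself a trigger — this domain ends here.
From /u/ at 11 rightward: 12 /j/ transparent; 13 /j/ transparent; 14 /u/ is itself a trigger — this domain ends here.
From /u/ at 14 rightward: 15 /i/ → [+round]; 16 /u/ is itself a trigger — this domain ends here.
From /u/ at 16 rightward: 17 /i/ → [+round]; word edge.
Targets with no active source: positions 1 3 4 5 7 8 9 stay [-round].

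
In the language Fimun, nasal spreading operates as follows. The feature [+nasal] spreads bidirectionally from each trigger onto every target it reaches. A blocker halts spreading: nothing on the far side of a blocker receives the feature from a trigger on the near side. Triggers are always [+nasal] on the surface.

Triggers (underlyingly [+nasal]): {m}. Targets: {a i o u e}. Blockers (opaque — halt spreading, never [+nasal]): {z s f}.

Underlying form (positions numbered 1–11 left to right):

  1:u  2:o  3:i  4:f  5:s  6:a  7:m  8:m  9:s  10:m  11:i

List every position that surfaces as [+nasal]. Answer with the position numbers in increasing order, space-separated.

6 7 8 10 11

From /m/ at 7 rightward: 8 /m/ is itself a trigger — this domain ends here.
From /m/ at 7 leftward: 6 /a/ → [+nasal]; 5 /s/ blocks.
From /m/ at 8 rightward: 9 /s/ blocks.
From /m/ at 8 leftward: 7 /m/ is itself a trigger — this domain ends here.
From /m/ at 10 rightward: 11 /i/ → [+nasal]; word edge.
From /m/ at 10 leftward: 9 /s/ blocks.
Targets with no active source: positions 1 2 3 stay [-nasal].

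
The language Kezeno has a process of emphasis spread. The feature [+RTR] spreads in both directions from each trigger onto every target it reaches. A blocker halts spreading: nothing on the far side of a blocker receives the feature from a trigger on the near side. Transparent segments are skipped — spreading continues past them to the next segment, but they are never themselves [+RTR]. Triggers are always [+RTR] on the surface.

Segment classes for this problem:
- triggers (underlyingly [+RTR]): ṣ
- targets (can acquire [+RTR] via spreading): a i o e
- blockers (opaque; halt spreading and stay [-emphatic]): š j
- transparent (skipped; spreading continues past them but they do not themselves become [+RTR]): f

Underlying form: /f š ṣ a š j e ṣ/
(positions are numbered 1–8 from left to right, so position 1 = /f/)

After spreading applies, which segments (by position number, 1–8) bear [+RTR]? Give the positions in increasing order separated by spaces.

3 4 7 8

From /ṣ/ at 3 rightward: 4 /a/ → [+RTR]; 5 /š/ blocks.
From /ṣ/ at 3 leftward: 2 /š/ blocks.
From /ṣ/ at 8 rightward: word edge.
From /ṣ/ at 8 leftward: 7 /e/ → [+RTR]; 6 /j/ blocks.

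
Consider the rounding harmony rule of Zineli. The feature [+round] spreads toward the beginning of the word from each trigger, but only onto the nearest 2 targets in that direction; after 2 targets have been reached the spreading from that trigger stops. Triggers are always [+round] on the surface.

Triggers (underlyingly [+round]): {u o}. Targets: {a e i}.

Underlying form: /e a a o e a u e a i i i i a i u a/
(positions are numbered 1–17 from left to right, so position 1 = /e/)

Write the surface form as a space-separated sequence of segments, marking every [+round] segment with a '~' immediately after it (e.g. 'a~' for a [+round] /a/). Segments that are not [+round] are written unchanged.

From /o/ at 4 leftward: 3 /a/ → [+round]; 2 /a/ → [+round]; bound reached.
From /u/ at 7 leftward: 6 /a/ → [+round]; 5 /e/ → [+round]; bound reached.
From /u/ at 16 leftward: 15 /i/ → [+round]; 14 /a/ → [+round]; bound reached.
Targets with no active source: positions 1 8 9 10 11 12 13 17 stay [-round].
[+round] positions on the surface: 2 3 4 5 6 7 14 15 16.

e a~ a~ o~ e~ a~ u~ e a i i i i a~ i~ u~ a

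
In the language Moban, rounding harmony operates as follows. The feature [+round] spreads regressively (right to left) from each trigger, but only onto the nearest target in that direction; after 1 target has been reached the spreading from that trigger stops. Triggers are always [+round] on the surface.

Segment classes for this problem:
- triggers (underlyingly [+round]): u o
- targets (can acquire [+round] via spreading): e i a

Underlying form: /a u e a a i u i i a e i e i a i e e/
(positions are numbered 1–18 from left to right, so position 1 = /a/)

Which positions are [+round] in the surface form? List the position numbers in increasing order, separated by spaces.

From /u/ at 2 leftward: 1 /a/ → [+round]; bound reached.
From /u/ at 7 leftward: 6 /i/ → [+round]; bound reached.
Targets with no active source: positions 3 4 5 8 9 10 11 12 13 14 15 16 17 18 stay [-round].

1 2 6 7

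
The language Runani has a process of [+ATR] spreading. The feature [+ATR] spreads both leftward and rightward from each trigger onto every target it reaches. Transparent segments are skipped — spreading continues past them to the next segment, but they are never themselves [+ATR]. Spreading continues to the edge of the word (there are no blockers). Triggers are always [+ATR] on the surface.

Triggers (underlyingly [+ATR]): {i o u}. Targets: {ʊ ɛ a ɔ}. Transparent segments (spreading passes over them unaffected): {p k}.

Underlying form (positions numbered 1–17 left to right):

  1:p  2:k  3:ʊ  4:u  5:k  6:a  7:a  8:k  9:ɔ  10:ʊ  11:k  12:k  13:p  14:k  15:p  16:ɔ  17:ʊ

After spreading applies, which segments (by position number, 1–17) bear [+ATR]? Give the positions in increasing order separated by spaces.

From /u/ at 4 rightward: 5 /k/ transparent; 6 /a/ → [+ATR]; 7 /a/ → [+ATR]; 8 /k/ transparent; 9 /ɔ/ → [+ATR]; 10 /ʊ/ → [+ATR]; 11 /k/ transparent; 12 /k/ transparent; 13 /p/ transparent; 14 /k/ transparent; 15 /p/ transparent; 16 /ɔ/ → [+ATR]; 17 /ʊ/ → [+ATR]; word edge.
From /u/ at 4 leftward: 3 /ʊ/ → [+ATR]; 2 /k/ transparent; 1 /p/ transparent; word edge.

3 4 6 7 9 10 16 17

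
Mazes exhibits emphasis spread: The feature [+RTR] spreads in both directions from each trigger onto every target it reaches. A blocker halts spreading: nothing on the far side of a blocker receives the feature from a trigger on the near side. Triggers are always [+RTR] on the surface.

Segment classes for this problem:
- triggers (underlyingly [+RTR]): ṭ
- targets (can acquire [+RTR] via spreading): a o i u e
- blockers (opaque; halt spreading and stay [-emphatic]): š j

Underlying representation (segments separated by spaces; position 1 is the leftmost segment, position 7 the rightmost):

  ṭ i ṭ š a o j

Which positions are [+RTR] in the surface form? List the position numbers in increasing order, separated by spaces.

From /ṭ/ at 1 rightward: 2 /i/ → [+RTR]; 3 /ṭ/ is itself a trigger — this domain ends here.
From /ṭ/ at 1 leftward: word edge.
From /ṭ/ at 3 rightward: 4 /š/ blocks.
From /ṭ/ at 3 leftward: 2 /i/ → [+RTR]; 1 /ṭ/ is itself a trigger — this domain ends here.
Targets with no active source: positions 5 6 stay [-emphatic].

1 2 3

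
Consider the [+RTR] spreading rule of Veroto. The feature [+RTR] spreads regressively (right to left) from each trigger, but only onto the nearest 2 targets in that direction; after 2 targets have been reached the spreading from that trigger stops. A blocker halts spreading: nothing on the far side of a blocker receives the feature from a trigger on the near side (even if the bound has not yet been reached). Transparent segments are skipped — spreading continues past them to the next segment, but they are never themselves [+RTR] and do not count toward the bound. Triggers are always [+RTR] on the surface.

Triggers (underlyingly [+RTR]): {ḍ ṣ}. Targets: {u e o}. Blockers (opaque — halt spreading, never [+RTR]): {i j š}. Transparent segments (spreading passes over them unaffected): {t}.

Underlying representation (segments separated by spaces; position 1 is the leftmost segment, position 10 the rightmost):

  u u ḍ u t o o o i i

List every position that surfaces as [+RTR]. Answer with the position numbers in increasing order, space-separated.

1 2 3

From /ḍ/ at 3 leftward: 2 /u/ → [+RTR]; 1 /u/ → [+RTR]; bound reached.
Targets with no active source: positions 4 6 7 8 stay [-emphatic].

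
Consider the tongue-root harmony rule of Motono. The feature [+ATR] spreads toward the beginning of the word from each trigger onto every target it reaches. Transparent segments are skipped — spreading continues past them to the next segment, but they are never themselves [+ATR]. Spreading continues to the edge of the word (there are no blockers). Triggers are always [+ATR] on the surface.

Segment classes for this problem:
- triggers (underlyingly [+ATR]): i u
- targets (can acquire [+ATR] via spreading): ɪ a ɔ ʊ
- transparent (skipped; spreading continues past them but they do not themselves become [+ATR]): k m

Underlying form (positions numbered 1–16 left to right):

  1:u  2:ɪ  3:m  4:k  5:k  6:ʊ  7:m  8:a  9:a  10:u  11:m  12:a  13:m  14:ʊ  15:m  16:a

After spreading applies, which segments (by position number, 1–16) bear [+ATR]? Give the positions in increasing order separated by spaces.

1 2 6 8 9 10

From /u/ at 1 leftward: word edge.
From /u/ at 10 leftward: 9 /a/ → [+ATR]; 8 /a/ → [+ATR]; 7 /m/ transparent; 6 /ʊ/ → [+ATR]; 5 /k/ transparent; 4 /k/ transparent; 3 /m/ transparent; 2 /ɪ/ → [+ATR]; 1 /u/ is itself a trigger — this domain ends here.
Targets with no active source: positions 12 14 16 stay [-ATR].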